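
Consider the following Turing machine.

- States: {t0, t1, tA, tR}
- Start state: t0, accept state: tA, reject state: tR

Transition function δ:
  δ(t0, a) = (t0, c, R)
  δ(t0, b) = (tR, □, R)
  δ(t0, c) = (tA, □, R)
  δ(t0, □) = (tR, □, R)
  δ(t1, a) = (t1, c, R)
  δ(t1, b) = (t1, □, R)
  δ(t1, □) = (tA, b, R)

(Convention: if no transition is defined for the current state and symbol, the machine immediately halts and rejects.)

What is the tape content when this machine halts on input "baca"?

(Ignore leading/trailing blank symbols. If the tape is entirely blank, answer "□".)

Execution trace:
Initial: [t0]baca
Step 1: δ(t0, b) = (tR, □, R) → □[tR]aca

The machine reaches the reject state tR and halts.

Final tape (ignoring leading/trailing blanks): aca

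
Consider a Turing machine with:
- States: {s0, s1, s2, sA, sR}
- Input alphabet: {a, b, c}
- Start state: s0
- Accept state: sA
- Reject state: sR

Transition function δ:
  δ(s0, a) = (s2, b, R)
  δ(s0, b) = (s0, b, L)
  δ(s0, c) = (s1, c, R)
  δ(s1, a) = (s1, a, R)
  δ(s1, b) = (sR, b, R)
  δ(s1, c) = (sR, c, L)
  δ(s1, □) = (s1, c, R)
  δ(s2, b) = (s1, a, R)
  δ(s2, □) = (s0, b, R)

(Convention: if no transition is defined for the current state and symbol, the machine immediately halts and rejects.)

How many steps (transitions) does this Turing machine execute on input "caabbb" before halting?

Execution trace:
Initial: [s0]caabbb
Step 1: δ(s0, c) = (s1, c, R) → c[s1]aabbb
Step 2: δ(s1, a) = (s1, a, R) → ca[s1]abbb
Step 3: δ(s1, a) = (s1, a, R) → caa[s1]bbb
Step 4: δ(s1, b) = (sR, b, R) → caab[sR]bb

The machine reaches the reject state sR and halts.

The machine executed 4 steps before halting.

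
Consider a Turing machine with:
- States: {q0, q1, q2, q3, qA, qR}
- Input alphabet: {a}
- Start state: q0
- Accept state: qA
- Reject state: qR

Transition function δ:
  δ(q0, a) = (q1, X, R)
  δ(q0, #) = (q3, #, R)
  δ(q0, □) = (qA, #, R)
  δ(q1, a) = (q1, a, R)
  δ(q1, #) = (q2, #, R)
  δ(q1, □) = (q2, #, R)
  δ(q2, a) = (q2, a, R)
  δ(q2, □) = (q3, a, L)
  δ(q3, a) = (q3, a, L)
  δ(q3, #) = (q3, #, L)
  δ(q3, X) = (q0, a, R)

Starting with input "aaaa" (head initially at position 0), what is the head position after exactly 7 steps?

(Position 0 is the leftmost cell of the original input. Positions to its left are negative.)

Execution trace (head position shown):
Step 0: [q0]aaaa  (head at position 0)
Step 1: move right → X[q1]aaa  (head at position 1)
Step 2: move right → Xa[q1]aa  (head at position 2)
Step 3: move right → Xaa[q1]a  (head at position 3)
Step 4: move right → Xaaa[q1]□  (head at position 4)
Step 5: move right → Xaaa#[q2]□  (head at position 5)
Step 6: move left → Xaaa[q3]#a  (head at position 4)
Step 7: move left → Xaa[q3]a#a  (head at position 3)

After 7 steps, the head is at position 3.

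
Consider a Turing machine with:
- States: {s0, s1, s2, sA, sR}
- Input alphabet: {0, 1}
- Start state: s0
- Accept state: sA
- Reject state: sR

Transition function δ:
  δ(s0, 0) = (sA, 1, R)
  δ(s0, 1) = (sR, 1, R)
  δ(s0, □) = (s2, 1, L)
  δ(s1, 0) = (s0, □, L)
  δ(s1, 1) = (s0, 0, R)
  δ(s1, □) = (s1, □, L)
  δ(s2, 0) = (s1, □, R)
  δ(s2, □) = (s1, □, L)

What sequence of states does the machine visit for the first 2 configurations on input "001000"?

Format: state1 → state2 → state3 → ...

Execution trace:
Initial: [s0]001000
Step 1: δ(s0, 0) = (sA, 1, R) → 1[sA]01000

The machine reaches the accept state sA and halts.

State sequence: s0 → sA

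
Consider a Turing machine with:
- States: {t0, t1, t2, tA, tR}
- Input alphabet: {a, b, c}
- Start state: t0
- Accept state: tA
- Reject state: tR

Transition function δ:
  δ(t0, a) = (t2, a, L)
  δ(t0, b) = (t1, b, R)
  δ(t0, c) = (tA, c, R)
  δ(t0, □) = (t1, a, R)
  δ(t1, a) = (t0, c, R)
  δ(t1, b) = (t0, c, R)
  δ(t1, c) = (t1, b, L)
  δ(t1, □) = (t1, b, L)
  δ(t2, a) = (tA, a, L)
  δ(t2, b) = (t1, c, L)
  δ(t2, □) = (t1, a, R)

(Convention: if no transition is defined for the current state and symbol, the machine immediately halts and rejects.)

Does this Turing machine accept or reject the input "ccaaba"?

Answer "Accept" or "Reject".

Execution trace:
Initial: [t0]ccaaba
Step 1: δ(t0, c) = (tA, c, R) → c[tA]caaba

The machine reaches the accept state tA and halts.

Answer: Accept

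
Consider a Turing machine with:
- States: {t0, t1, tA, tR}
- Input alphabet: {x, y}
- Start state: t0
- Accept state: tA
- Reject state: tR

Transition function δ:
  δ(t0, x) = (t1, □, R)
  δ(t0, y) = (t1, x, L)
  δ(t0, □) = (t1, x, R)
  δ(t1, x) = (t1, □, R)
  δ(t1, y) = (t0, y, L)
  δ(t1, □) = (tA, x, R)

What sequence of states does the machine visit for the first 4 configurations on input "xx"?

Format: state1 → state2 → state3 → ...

Execution trace:
Initial: [t0]xx
Step 1: δ(t0, x) = (t1, □, R) → □[t1]x
Step 2: δ(t1, x) = (t1, □, R) → □□[t1]□
Step 3: δ(t1, □) = (tA, x, R) → □□x[tA]□

The machine reaches the accept state tA and halts.

State sequence: t0 → t1 → t1 → tA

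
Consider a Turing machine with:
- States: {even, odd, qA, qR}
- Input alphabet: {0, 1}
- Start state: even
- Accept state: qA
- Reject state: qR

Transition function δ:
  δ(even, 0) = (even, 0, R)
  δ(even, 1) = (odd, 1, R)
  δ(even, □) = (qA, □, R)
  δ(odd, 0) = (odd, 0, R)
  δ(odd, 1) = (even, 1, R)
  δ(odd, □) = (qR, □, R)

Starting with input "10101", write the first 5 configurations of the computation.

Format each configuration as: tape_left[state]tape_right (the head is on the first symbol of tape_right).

Transitions applied:
Step 1: δ(even, 1) = (odd, 1, R)
Step 2: δ(odd, 0) = (odd, 0, R)
Step 3: δ(odd, 1) = (even, 1, R)
Step 4: δ(even, 0) = (even, 0, R)

The first 5 configurations are:
[even]10101 ⊢ 1[odd]0101 ⊢ 10[odd]101 ⊢ 101[even]01 ⊢ 1010[even]1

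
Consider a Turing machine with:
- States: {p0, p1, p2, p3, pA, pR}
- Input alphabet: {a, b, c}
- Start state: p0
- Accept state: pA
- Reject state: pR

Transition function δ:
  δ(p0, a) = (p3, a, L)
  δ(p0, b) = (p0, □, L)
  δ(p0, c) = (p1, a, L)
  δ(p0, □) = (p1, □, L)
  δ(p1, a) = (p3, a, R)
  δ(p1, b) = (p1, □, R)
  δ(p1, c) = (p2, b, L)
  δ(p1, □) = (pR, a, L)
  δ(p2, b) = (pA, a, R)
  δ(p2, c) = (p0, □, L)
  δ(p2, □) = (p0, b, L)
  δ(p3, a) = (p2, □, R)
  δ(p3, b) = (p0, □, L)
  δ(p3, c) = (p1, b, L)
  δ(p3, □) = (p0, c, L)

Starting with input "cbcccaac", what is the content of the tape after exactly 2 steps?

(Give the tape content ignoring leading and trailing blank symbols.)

Execution trace:
Initial: [p0]cbcccaac
Step 1: δ(p0, c) = (p1, a, L) → [p1]□abcccaac
Step 2: δ(p1, □) = (pR, a, L) → [pR]□aabcccaac

The machine reaches the reject state pR and halts.

After 2 steps, the tape (ignoring leading/trailing blanks) is: aabcccaac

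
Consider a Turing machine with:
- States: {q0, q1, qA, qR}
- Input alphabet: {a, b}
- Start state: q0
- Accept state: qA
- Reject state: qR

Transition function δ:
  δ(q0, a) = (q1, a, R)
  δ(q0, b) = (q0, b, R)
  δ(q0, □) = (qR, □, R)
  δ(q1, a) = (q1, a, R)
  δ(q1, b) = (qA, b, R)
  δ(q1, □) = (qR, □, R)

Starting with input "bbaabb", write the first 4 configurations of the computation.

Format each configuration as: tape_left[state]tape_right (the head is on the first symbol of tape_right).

Transitions applied:
Step 1: δ(q0, b) = (q0, b, R)
Step 2: δ(q0, b) = (q0, b, R)
Step 3: δ(q0, a) = (q1, a, R)

The first 4 configurations are:
[q0]bbaabb ⊢ b[q0]baabb ⊢ bb[q0]aabb ⊢ bba[q1]abb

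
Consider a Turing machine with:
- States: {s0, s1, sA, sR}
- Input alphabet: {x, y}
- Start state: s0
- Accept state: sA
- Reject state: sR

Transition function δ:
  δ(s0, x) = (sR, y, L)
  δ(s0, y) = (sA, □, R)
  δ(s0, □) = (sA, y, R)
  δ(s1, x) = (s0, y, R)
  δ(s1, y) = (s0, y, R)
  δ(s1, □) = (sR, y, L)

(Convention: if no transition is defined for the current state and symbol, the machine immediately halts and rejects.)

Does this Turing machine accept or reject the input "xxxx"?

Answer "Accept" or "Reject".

Execution trace:
Initial: [s0]xxxx
Step 1: δ(s0, x) = (sR, y, L) → [sR]□yxxx

The machine reaches the reject state sR and halts.

Answer: Reject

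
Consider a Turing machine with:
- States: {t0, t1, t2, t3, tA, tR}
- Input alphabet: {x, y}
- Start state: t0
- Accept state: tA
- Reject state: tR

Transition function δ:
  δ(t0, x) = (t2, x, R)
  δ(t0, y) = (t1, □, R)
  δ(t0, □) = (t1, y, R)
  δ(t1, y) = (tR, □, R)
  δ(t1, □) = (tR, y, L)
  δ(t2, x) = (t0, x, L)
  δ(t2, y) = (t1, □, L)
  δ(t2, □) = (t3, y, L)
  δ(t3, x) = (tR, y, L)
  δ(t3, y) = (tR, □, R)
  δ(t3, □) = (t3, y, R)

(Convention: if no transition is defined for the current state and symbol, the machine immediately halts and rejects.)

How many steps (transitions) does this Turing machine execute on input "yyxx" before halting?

Execution trace:
Initial: [t0]yyxx
Step 1: δ(t0, y) = (t1, □, R) → □[t1]yxx
Step 2: δ(t1, y) = (tR, □, R) → □□[tR]xx

The machine reaches the reject state tR and halts.

The machine executed 2 steps before halting.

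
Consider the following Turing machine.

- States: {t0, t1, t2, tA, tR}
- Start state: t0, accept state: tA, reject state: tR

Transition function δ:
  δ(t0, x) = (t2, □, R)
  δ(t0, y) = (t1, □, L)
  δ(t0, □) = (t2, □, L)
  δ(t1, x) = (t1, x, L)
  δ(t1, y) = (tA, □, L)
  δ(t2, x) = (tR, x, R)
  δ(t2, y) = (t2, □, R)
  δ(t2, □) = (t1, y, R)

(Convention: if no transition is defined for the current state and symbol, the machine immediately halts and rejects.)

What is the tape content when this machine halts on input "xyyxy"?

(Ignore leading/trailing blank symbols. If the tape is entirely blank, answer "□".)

Execution trace:
Initial: [t0]xyyxy
Step 1: δ(t0, x) = (t2, □, R) → □[t2]yyxy
Step 2: δ(t2, y) = (t2, □, R) → □□[t2]yxy
Step 3: δ(t2, y) = (t2, □, R) → □□□[t2]xy
Step 4: δ(t2, x) = (tR, x, R) → □□□x[tR]y

The machine reaches the reject state tR and halts.

Final tape (ignoring leading/trailing blanks): xy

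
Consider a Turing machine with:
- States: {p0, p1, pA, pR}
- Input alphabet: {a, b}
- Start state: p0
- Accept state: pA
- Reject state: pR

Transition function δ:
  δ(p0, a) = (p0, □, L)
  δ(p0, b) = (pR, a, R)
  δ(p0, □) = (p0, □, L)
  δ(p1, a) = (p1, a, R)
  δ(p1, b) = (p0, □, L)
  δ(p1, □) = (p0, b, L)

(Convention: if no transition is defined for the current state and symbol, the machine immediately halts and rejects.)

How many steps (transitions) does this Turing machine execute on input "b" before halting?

Execution trace:
Initial: [p0]b
Step 1: δ(p0, b) = (pR, a, R) → a[pR]□

The machine reaches the reject state pR and halts.

The machine executed 1 step before halting.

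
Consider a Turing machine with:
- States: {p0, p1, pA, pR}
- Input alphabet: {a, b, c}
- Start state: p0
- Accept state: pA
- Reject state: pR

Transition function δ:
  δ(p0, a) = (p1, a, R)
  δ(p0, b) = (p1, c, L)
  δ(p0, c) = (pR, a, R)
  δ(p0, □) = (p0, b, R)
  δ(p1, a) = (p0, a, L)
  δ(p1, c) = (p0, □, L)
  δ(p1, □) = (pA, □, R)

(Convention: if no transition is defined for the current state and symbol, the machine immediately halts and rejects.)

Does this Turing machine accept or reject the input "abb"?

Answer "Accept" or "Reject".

Execution trace:
Initial: [p0]abb
Step 1: δ(p0, a) = (p1, a, R) → a[p1]bb

No transition is defined for δ(p1, b). By convention the machine halts and rejects.

Answer: Reject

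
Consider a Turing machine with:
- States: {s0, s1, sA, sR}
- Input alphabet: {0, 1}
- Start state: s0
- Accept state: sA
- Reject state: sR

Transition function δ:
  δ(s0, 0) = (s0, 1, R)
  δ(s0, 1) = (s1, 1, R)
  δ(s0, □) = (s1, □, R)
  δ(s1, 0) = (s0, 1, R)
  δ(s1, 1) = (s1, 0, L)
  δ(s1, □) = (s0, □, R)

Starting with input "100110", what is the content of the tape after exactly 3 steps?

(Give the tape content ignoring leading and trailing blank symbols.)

Execution trace:
Initial: [s0]100110
Step 1: δ(s0, 1) = (s1, 1, R) → 1[s1]00110
Step 2: δ(s1, 0) = (s0, 1, R) → 11[s0]0110
Step 3: δ(s0, 0) = (s0, 1, R) → 111[s0]110

After 3 steps, the tape (ignoring leading/trailing blanks) is: 111110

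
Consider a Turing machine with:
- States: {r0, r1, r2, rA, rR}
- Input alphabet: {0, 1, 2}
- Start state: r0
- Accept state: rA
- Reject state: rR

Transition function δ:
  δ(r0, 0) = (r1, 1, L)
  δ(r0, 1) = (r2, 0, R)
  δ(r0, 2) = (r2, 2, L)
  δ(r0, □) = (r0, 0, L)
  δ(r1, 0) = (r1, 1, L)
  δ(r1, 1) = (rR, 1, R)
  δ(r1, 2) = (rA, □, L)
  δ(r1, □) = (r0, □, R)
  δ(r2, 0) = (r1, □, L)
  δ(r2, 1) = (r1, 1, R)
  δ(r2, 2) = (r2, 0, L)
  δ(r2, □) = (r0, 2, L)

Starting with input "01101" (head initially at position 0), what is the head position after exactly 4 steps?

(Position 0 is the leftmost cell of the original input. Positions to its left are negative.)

Execution trace (head position shown):
Step 0: [r0]01101  (head at position 0)
Step 1: move left → [r1]□11101  (head at position -1)
Step 2: move right → □[r0]11101  (head at position 0)
Step 3: move right → □0[r2]1101  (head at position 1)
Step 4: move right → □01[r1]101  (head at position 2)

After 4 steps, the head is at position 2.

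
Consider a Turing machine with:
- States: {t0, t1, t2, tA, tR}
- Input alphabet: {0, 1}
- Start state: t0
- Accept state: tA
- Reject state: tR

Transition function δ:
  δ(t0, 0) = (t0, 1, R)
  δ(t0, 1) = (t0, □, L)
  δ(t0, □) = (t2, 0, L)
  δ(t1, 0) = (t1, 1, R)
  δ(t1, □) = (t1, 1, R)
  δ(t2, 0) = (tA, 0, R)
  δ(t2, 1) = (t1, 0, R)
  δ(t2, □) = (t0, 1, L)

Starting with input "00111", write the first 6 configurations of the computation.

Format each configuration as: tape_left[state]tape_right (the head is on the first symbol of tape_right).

Transitions applied:
Step 1: δ(t0, 0) = (t0, 1, R)
Step 2: δ(t0, 0) = (t0, 1, R)
Step 3: δ(t0, 1) = (t0, □, L)
Step 4: δ(t0, 1) = (t0, □, L)
Step 5: δ(t0, 1) = (t0, □, L)

The first 6 configurations are:
[t0]00111 ⊢ 1[t0]0111 ⊢ 11[t0]111 ⊢ 1[t0]1□11 ⊢ [t0]1□□11 ⊢ [t0]□□□□11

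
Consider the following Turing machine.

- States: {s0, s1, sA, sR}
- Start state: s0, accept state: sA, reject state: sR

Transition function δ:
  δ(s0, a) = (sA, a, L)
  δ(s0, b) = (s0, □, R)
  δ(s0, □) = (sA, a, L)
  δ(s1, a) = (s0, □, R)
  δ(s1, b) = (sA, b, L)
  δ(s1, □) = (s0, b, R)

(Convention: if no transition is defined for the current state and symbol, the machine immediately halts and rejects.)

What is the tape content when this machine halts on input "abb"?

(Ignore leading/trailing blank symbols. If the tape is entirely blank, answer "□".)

Execution trace:
Initial: [s0]abb
Step 1: δ(s0, a) = (sA, a, L) → [sA]□abb

The machine reaches the accept state sA and halts.

Final tape (ignoring leading/trailing blanks): abb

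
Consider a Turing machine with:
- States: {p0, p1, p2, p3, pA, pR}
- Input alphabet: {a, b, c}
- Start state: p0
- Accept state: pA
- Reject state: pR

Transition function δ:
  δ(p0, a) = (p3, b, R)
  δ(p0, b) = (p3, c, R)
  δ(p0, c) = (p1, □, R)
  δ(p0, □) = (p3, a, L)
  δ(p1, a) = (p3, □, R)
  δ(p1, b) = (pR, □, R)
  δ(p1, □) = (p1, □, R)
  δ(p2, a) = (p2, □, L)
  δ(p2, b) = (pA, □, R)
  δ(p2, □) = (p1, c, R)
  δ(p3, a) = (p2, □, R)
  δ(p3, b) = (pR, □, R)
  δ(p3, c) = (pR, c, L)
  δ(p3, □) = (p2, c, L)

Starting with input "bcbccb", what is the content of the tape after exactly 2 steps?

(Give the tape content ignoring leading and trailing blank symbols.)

Execution trace:
Initial: [p0]bcbccb
Step 1: δ(p0, b) = (p3, c, R) → c[p3]cbccb
Step 2: δ(p3, c) = (pR, c, L) → [pR]ccbccb

The machine reaches the reject state pR and halts.

After 2 steps, the tape (ignoring leading/trailing blanks) is: ccbccb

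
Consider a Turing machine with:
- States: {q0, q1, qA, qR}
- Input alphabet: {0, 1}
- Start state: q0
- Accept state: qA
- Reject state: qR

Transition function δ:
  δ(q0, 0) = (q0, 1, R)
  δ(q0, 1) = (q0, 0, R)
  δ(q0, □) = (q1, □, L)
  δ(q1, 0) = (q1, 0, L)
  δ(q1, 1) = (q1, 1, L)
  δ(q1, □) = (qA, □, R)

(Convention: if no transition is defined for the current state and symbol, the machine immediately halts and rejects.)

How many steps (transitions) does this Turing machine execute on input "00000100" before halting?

Execution trace:
Initial: [q0]00000100
Step 1: δ(q0, 0) = (q0, 1, R) → 1[q0]0000100
Step 2: δ(q0, 0) = (q0, 1, R) → 11[q0]000100
Step 3: δ(q0, 0) = (q0, 1, R) → 111[q0]00100
Step 4: δ(q0, 0) = (q0, 1, R) → 1111[q0]0100
Step 5: δ(q0, 0) = (q0, 1, R) → 11111[q0]100
Step 6: δ(q0, 1) = (q0, 0, R) → 111110[q0]00
Step 7: δ(q0, 0) = (q0, 1, R) → 1111101[q0]0
Step 8: δ(q0, 0) = (q0, 1, R) → 11111011[q0]□
Step 9: δ(q0, □) = (q1, □, L) → 1111101[q1]1□
Step 10: δ(q1, 1) = (q1, 1, L) → 111110[q1]11□
Step 11: δ(q1, 1) = (q1, 1, L) → 11111[q1]011□
Step 12: δ(q1, 0) = (q1, 0, L) → 1111[q1]1011□
Step 13: δ(q1, 1) = (q1, 1, L) → 111[q1]11011□
Step 14: δ(q1, 1) = (q1, 1, L) → 11[q1]111011□
Step 15: δ(q1, 1) = (q1, 1, L) → 1[q1]1111011□
Step 16: δ(q1, 1) = (q1, 1, L) → [q1]11111011□
Step 17: δ(q1, 1) = (q1, 1, L) → [q1]□11111011□
Step 18: δ(q1, □) = (qA, □, R) → □[qA]11111011□

The machine reaches the accept state qA and halts.

The machine executed 18 steps before halting.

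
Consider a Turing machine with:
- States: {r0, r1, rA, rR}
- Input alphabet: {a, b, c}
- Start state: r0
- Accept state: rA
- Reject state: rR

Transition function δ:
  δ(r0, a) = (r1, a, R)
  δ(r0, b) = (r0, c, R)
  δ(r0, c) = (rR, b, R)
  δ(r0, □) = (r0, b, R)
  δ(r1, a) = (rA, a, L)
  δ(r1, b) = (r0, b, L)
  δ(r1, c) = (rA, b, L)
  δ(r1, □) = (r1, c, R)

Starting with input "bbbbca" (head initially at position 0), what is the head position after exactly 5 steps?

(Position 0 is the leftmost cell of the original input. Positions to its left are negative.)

Execution trace (head position shown):
Step 0: [r0]bbbbca  (head at position 0)
Step 1: move right → c[r0]bbbca  (head at position 1)
Step 2: move right → cc[r0]bbca  (head at position 2)
Step 3: move right → ccc[r0]bca  (head at position 3)
Step 4: move right → cccc[r0]ca  (head at position 4)
Step 5: move right → ccccb[rR]a  (head at position 5)

After 5 steps, the head is at position 5.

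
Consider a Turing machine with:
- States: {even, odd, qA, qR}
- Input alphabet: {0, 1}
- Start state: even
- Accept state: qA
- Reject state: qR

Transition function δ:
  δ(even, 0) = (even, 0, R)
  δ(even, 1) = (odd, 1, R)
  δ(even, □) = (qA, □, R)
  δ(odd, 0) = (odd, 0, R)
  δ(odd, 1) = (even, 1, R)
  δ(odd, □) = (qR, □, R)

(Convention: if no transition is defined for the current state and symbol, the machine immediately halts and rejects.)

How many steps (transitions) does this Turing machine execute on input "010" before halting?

Execution trace:
Initial: [even]010
Step 1: δ(even, 0) = (even, 0, R) → 0[even]10
Step 2: δ(even, 1) = (odd, 1, R) → 01[odd]0
Step 3: δ(odd, 0) = (odd, 0, R) → 010[odd]□
Step 4: δ(odd, □) = (qR, □, R) → 010□[qR]□

The machine reaches the reject state qR and halts.

The machine executed 4 steps before halting.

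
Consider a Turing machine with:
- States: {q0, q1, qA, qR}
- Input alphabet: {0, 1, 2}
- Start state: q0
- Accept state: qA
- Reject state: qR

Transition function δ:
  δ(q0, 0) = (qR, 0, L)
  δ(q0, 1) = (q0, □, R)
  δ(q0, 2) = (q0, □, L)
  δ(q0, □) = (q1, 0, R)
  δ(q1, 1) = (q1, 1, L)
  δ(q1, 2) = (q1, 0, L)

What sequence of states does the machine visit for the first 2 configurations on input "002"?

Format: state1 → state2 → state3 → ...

Execution trace:
Initial: [q0]002
Step 1: δ(q0, 0) = (qR, 0, L) → [qR]□002

The machine reaches the reject state qR and halts.

State sequence: q0 → qR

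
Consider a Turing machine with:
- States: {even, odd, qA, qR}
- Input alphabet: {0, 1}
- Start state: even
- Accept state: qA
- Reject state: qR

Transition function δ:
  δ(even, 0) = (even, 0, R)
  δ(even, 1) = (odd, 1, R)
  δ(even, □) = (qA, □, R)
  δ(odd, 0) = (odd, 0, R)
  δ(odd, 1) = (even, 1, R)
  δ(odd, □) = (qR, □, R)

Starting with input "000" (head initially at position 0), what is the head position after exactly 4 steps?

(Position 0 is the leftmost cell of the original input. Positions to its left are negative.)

Execution trace (head position shown):
Step 0: [even]000  (head at position 0)
Step 1: move right → 0[even]00  (head at position 1)
Step 2: move right → 00[even]0  (head at position 2)
Step 3: move right → 000[even]□  (head at position 3)
Step 4: move right → 000□[qA]□  (head at position 4)

After 4 steps, the head is at position 4.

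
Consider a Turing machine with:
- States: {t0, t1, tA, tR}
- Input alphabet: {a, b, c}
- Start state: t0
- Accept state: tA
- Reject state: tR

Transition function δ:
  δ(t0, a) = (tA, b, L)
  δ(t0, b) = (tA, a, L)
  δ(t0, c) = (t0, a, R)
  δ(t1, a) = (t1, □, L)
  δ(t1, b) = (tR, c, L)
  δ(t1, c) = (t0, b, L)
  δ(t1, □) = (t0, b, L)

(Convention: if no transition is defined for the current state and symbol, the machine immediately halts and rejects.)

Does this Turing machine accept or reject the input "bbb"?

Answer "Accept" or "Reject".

Execution trace:
Initial: [t0]bbb
Step 1: δ(t0, b) = (tA, a, L) → [tA]□abb

The machine reaches the accept state tA and halts.

Answer: Accept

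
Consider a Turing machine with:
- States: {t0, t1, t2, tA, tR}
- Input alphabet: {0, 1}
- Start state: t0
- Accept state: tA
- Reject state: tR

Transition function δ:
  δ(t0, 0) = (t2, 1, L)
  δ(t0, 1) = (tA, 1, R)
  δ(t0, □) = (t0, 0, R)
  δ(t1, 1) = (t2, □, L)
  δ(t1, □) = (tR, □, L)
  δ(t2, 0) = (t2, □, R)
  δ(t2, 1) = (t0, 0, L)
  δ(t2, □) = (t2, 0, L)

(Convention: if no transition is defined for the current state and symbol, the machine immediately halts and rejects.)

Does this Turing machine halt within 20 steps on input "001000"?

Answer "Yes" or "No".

Execution trace:
Initial: [t0]001000
Step 1: δ(t0, 0) = (t2, 1, L) → [t2]□101000
Step 2: δ(t2, □) = (t2, 0, L) → [t2]□0101000
Step 3: δ(t2, □) = (t2, 0, L) → [t2]□00101000
Step 4: δ(t2, □) = (t2, 0, L) → [t2]□000101000
Step 5: δ(t2, □) = (t2, 0, L) → [t2]□0000101000
Step 6: δ(t2, □) = (t2, 0, L) → [t2]□00000101000
Step 7: δ(t2, □) = (t2, 0, L) → [t2]□000000101000
Step 8: δ(t2, □) = (t2, 0, L) → [t2]□0000000101000
Step 9: δ(t2, □) = (t2, 0, L) → [t2]□00000000101000
Step 10: δ(t2, □) = (t2, 0, L) → [t2]□000000000101000
Step 11: δ(t2, □) = (t2, 0, L) → [t2]□0000000000101000
Step 12: δ(t2, □) = (t2, 0, L) → [t2]□00000000000101000
Step 13: δ(t2, □) = (t2, 0, L) → [t2]□000000000000101000
Step 14: δ(t2, □) = (t2, 0, L) → [t2]□0000000000000101000
Step 15: δ(t2, □) = (t2, 0, L) → [t2]□00000000000000101000
Step 16: δ(t2, □) = (t2, 0, L) → [t2]□000000000000000101000
Step 17: δ(t2, □) = (t2, 0, L) → [t2]□0000000000000000101000
Step 18: δ(t2, □) = (t2, 0, L) → [t2]□00000000000000000101000
Step 19: δ(t2, □) = (t2, 0, L) → [t2]□000000000000000000101000
Step 20: δ(t2, □) = (t2, 0, L) → [t2]□0000000000000000000101000

The machine has not reached a halting state after 20 steps.
The machine did not halt within the 20-step bound.

Answer: No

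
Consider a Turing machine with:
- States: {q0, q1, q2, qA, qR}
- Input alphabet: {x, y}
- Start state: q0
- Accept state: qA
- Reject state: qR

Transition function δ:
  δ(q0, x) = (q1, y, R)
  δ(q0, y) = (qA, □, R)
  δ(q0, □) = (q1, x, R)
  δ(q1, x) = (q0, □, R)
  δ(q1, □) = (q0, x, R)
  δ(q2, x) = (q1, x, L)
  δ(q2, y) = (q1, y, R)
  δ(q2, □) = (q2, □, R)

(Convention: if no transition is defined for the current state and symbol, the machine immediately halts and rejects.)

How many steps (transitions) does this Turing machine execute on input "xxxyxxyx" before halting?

Execution trace:
Initial: [q0]xxxyxxyx
Step 1: δ(q0, x) = (q1, y, R) → y[q1]xxyxxyx
Step 2: δ(q1, x) = (q0, □, R) → y□[q0]xyxxyx
Step 3: δ(q0, x) = (q1, y, R) → y□y[q1]yxxyx

No transition is defined for δ(q1, y). By convention the machine halts and rejects.

The machine executed 3 steps before halting.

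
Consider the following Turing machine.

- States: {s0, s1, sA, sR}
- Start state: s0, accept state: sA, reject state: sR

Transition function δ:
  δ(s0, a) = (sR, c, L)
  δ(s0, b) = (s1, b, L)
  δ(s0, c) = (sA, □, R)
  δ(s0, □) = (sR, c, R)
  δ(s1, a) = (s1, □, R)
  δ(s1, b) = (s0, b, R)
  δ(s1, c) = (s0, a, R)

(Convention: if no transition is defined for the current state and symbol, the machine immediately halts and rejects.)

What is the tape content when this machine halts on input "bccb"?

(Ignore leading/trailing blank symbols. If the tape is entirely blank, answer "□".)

Execution trace:
Initial: [s0]bccb
Step 1: δ(s0, b) = (s1, b, L) → [s1]□bccb

No transition is defined for δ(s1, □). By convention the machine halts and rejects.

Final tape (ignoring leading/trailing blanks): bccb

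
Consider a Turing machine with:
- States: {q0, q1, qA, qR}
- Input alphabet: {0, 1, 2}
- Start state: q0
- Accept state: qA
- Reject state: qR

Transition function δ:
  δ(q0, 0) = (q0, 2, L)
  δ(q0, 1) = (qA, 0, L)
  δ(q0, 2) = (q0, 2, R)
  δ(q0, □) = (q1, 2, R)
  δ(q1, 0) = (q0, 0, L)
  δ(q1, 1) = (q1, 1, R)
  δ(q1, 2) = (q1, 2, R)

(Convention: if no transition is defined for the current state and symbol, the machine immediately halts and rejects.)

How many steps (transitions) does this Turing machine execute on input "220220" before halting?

Execution trace:
Initial: [q0]220220
Step 1: δ(q0, 2) = (q0, 2, R) → 2[q0]20220
Step 2: δ(q0, 2) = (q0, 2, R) → 22[q0]0220
Step 3: δ(q0, 0) = (q0, 2, L) → 2[q0]22220
Step 4: δ(q0, 2) = (q0, 2, R) → 22[q0]2220
Step 5: δ(q0, 2) = (q0, 2, R) → 222[q0]220
Step 6: δ(q0, 2) = (q0, 2, R) → 2222[q0]20
Step 7: δ(q0, 2) = (q0, 2, R) → 22222[q0]0
Step 8: δ(q0, 0) = (q0, 2, L) → 2222[q0]22
Step 9: δ(q0, 2) = (q0, 2, R) → 22222[q0]2
Step 10: δ(q0, 2) = (q0, 2, R) → 222222[q0]□
Step 11: δ(q0, □) = (q1, 2, R) → 2222222[q1]□

No transition is defined for δ(q1, □). By convention the machine halts and rejects.

The machine executed 11 steps before halting.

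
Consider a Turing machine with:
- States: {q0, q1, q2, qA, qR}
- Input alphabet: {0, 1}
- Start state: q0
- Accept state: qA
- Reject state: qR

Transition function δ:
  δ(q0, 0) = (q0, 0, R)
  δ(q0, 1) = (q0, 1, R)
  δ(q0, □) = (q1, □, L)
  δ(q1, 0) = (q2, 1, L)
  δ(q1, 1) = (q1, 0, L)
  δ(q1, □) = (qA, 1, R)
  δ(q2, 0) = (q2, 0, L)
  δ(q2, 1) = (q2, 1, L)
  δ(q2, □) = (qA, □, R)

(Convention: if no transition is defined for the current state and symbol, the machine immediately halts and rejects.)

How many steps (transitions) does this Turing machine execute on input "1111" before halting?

Execution trace:
Initial: [q0]1111
Step 1: δ(q0, 1) = (q0, 1, R) → 1[q0]111
Step 2: δ(q0, 1) = (q0, 1, R) → 11[q0]11
Step 3: δ(q0, 1) = (q0, 1, R) → 111[q0]1
Step 4: δ(q0, 1) = (q0, 1, R) → 1111[q0]□
Step 5: δ(q0, □) = (q1, □, L) → 111[q1]1□
Step 6: δ(q1, 1) = (q1, 0, L) → 11[q1]10□
Step 7: δ(q1, 1) = (q1, 0, L) → 1[q1]100□
Step 8: δ(q1, 1) = (q1, 0, L) → [q1]1000□
Step 9: δ(q1, 1) = (q1, 0, L) → [q1]□0000□
Step 10: δ(q1, □) = (qA, 1, R) → 1[qA]0000□

The machine reaches the accept state qA and halts.

The machine executed 10 steps before halting.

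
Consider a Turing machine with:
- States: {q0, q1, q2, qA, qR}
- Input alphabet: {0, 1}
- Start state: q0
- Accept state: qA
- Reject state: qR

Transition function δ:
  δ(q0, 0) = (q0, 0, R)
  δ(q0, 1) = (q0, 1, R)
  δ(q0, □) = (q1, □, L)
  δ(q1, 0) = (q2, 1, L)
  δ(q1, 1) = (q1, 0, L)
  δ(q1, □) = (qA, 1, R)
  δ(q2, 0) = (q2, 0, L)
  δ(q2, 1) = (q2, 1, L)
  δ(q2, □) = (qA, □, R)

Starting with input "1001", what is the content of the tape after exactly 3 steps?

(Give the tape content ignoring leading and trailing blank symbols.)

Execution trace:
Initial: [q0]1001
Step 1: δ(q0, 1) = (q0, 1, R) → 1[q0]001
Step 2: δ(q0, 0) = (q0, 0, R) → 10[q0]01
Step 3: δ(q0, 0) = (q0, 0, R) → 100[q0]1

After 3 steps, the tape (ignoring leading/trailing blanks) is: 1001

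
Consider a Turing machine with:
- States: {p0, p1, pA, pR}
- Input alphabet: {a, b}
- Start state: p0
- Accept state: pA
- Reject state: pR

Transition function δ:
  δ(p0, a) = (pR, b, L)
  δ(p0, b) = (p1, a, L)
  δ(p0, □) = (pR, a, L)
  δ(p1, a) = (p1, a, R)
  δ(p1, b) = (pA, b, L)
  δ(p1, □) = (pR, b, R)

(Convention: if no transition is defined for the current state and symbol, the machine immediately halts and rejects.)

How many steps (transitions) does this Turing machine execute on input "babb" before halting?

Execution trace:
Initial: [p0]babb
Step 1: δ(p0, b) = (p1, a, L) → [p1]□aabb
Step 2: δ(p1, □) = (pR, b, R) → b[pR]aabb

The machine reaches the reject state pR and halts.

The machine executed 2 steps before halting.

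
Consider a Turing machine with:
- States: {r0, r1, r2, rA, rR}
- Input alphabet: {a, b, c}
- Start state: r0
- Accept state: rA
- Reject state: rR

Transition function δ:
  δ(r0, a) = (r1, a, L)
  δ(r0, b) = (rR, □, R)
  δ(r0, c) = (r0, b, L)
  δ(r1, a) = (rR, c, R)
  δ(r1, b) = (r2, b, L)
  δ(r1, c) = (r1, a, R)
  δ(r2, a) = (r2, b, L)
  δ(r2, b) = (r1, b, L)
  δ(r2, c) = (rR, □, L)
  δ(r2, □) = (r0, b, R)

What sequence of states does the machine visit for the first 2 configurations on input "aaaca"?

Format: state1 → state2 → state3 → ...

Execution trace:
Initial: [r0]aaaca
Step 1: δ(r0, a) = (r1, a, L) → [r1]□aaaca

No transition is defined for δ(r1, □). By convention the machine halts and rejects.

State sequence: r0 → r1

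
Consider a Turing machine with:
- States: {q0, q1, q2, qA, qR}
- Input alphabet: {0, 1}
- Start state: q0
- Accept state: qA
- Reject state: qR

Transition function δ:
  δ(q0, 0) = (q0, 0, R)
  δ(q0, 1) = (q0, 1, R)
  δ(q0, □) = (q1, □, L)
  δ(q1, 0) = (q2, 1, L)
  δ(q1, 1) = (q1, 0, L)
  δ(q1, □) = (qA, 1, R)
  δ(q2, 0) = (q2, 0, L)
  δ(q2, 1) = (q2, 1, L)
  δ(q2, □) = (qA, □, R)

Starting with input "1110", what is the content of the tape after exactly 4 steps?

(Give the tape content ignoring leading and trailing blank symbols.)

Execution trace:
Initial: [q0]1110
Step 1: δ(q0, 1) = (q0, 1, R) → 1[q0]110
Step 2: δ(q0, 1) = (q0, 1, R) → 11[q0]10
Step 3: δ(q0, 1) = (q0, 1, R) → 111[q0]0
Step 4: δ(q0, 0) = (q0, 0, R) → 1110[q0]□

After 4 steps, the tape (ignoring leading/trailing blanks) is: 1110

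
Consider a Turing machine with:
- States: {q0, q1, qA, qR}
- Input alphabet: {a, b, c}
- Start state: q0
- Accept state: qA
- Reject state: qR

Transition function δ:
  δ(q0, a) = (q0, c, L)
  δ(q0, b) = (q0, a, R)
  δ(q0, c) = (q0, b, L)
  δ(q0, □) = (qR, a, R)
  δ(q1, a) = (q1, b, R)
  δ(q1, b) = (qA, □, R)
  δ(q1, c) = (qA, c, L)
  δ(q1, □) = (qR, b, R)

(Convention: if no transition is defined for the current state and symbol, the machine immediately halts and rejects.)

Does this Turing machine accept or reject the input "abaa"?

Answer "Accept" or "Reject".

Execution trace:
Initial: [q0]abaa
Step 1: δ(q0, a) = (q0, c, L) → [q0]□cbaa
Step 2: δ(q0, □) = (qR, a, R) → a[qR]cbaa

The machine reaches the reject state qR and halts.

Answer: Reject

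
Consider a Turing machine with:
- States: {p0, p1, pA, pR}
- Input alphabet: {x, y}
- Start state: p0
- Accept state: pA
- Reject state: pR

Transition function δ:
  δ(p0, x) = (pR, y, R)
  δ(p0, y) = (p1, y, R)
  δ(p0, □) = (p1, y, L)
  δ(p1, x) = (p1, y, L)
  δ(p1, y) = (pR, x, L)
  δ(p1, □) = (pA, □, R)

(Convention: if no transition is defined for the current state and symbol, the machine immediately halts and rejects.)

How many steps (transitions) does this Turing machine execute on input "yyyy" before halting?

Execution trace:
Initial: [p0]yyyy
Step 1: δ(p0, y) = (p1, y, R) → y[p1]yyy
Step 2: δ(p1, y) = (pR, x, L) → [pR]yxyy

The machine reaches the reject state pR and halts.

The machine executed 2 steps before halting.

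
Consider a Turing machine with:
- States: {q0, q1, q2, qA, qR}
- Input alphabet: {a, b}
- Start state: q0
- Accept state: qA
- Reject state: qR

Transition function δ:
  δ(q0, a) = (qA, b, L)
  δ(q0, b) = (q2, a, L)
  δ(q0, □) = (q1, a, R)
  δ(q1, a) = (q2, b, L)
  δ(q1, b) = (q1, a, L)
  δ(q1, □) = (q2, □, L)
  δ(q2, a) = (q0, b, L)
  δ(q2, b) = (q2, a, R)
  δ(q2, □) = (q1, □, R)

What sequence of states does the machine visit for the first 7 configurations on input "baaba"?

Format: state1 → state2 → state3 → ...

Execution trace:
Initial: [q0]baaba
Step 1: δ(q0, b) = (q2, a, L) → [q2]□aaaba
Step 2: δ(q2, □) = (q1, □, R) → □[q1]aaaba
Step 3: δ(q1, a) = (q2, b, L) → [q2]□baaba
Step 4: δ(q2, □) = (q1, □, R) → □[q1]baaba
Step 5: δ(q1, b) = (q1, a, L) → [q1]□aaaba
Step 6: δ(q1, □) = (q2, □, L) → [q2]□□aaaba

State sequence: q0 → q2 → q1 → q2 → q1 → q1 → q2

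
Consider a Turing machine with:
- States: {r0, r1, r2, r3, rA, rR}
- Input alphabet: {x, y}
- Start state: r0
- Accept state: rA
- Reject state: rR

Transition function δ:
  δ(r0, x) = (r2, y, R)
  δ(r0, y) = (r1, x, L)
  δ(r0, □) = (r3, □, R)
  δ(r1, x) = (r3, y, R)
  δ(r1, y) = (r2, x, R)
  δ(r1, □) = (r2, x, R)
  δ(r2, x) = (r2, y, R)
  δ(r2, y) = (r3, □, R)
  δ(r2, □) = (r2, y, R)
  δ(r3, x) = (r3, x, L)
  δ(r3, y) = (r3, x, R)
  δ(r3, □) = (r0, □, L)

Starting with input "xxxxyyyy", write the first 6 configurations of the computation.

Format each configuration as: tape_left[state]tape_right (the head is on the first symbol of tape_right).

Transitions applied:
Step 1: δ(r0, x) = (r2, y, R)
Step 2: δ(r2, x) = (r2, y, R)
Step 3: δ(r2, x) = (r2, y, R)
Step 4: δ(r2, x) = (r2, y, R)
Step 5: δ(r2, y) = (r3, □, R)

The first 6 configurations are:
[r0]xxxxyyyy ⊢ y[r2]xxxyyyy ⊢ yy[r2]xxyyyy ⊢ yyy[r2]xyyyy ⊢ yyyy[r2]yyyy ⊢ yyyy□[r3]yyy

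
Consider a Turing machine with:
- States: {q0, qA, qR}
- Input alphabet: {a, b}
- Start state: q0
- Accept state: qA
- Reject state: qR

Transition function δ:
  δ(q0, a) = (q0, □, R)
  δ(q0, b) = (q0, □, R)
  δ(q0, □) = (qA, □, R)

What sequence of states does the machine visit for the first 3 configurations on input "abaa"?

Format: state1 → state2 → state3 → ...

Execution trace:
Initial: [q0]abaa
Step 1: δ(q0, a) = (q0, □, R) → □[q0]baa
Step 2: δ(q0, b) = (q0, □, R) → □□[q0]aa

State sequence: q0 → q0 → q0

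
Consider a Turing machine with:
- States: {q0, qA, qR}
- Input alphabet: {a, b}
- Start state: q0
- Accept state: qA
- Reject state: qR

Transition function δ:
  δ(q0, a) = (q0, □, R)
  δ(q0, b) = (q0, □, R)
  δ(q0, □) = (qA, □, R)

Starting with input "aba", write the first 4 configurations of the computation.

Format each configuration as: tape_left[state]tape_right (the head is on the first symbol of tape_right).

Transitions applied:
Step 1: δ(q0, a) = (q0, □, R)
Step 2: δ(q0, b) = (q0, □, R)
Step 3: δ(q0, a) = (q0, □, R)

The first 4 configurations are:
[q0]aba ⊢ □[q0]ba ⊢ □□[q0]a ⊢ □□□[q0]□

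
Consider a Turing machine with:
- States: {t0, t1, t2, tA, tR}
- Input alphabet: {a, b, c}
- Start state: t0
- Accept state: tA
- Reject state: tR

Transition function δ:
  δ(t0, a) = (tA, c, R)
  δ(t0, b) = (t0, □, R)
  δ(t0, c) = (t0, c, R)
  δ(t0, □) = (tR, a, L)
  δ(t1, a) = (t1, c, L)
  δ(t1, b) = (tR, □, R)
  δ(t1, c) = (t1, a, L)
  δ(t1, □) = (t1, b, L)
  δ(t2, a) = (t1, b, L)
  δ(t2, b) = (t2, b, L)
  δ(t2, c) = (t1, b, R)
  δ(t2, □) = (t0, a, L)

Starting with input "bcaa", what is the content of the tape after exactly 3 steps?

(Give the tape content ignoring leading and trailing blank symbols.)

Execution trace:
Initial: [t0]bcaa
Step 1: δ(t0, b) = (t0, □, R) → □[t0]caa
Step 2: δ(t0, c) = (t0, c, R) → □c[t0]aa
Step 3: δ(t0, a) = (tA, c, R) → □cc[tA]a

The machine reaches the accept state tA and halts.

After 3 steps, the tape (ignoring leading/trailing blanks) is: cca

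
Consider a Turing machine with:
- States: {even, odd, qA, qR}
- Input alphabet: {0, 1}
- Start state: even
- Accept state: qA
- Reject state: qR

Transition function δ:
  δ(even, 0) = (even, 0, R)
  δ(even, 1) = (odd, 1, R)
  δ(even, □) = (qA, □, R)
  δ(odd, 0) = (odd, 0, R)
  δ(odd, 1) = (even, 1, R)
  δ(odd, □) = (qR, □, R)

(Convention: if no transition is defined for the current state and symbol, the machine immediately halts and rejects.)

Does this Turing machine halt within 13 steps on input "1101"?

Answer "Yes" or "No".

Execution trace:
Initial: [even]1101
Step 1: δ(even, 1) = (odd, 1, R) → 1[odd]101
Step 2: δ(odd, 1) = (even, 1, R) → 11[even]01
Step 3: δ(even, 0) = (even, 0, R) → 110[even]1
Step 4: δ(even, 1) = (odd, 1, R) → 1101[odd]□
Step 5: δ(odd, □) = (qR, □, R) → 1101□[qR]□

The machine reaches the reject state qR and halts.
The machine halted after 5 steps (within the 13-step bound).

Answer: Yes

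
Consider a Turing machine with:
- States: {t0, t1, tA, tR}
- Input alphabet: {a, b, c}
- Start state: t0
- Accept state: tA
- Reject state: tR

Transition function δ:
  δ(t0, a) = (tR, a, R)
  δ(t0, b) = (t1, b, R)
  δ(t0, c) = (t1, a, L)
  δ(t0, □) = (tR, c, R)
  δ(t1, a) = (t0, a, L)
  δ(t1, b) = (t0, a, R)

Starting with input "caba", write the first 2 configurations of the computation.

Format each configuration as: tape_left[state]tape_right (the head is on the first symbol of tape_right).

Transitions applied:
Step 1: δ(t0, c) = (t1, a, L)

The first 2 configurations are:
[t0]caba ⊢ [t1]□aaba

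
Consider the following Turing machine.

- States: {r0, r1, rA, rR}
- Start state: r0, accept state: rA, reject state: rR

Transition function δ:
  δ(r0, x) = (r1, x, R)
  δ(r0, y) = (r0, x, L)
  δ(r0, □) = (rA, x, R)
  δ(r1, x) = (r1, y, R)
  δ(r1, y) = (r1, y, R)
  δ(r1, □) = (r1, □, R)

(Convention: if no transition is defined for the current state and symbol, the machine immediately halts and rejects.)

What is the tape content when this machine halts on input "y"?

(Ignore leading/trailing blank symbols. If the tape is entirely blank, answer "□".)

Execution trace:
Initial: [r0]y
Step 1: δ(r0, y) = (r0, x, L) → [r0]□x
Step 2: δ(r0, □) = (rA, x, R) → x[rA]x

The machine reaches the accept state rA and halts.

Final tape (ignoring leading/trailing blanks): xx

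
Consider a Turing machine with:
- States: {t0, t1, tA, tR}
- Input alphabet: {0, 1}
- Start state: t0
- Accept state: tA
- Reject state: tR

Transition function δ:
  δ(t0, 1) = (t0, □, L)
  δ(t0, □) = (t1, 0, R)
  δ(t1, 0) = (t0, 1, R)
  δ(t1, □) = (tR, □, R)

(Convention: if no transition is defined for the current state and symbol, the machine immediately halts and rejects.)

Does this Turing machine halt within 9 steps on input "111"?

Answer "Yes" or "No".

Execution trace:
Initial: [t0]111
Step 1: δ(t0, 1) = (t0, □, L) → [t0]□□11
Step 2: δ(t0, □) = (t1, 0, R) → 0[t1]□11
Step 3: δ(t1, □) = (tR, □, R) → 0□[tR]11

The machine reaches the reject state tR and halts.
The machine halted after 3 steps (within the 9-step bound).

Answer: Yes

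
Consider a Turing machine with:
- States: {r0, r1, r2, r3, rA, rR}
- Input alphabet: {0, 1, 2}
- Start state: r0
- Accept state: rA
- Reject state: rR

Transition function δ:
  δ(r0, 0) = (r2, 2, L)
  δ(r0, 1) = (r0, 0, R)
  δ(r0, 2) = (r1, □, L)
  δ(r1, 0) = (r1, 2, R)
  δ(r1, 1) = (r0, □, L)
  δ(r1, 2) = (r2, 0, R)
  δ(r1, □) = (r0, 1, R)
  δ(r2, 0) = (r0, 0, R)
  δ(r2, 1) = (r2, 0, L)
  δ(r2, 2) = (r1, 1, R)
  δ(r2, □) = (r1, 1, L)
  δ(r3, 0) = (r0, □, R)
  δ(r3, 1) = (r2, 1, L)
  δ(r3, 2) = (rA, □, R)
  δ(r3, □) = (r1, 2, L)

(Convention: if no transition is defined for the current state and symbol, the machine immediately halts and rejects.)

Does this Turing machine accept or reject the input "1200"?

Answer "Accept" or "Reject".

Execution trace:
Initial: [r0]1200
Step 1: δ(r0, 1) = (r0, 0, R) → 0[r0]200
Step 2: δ(r0, 2) = (r1, □, L) → [r1]0□00
Step 3: δ(r1, 0) = (r1, 2, R) → 2[r1]□00
Step 4: δ(r1, □) = (r0, 1, R) → 21[r0]00
Step 5: δ(r0, 0) = (r2, 2, L) → 2[r2]120
Step 6: δ(r2, 1) = (r2, 0, L) → [r2]2020
Step 7: δ(r2, 2) = (r1, 1, R) → 1[r1]020
Step 8: δ(r1, 0) = (r1, 2, R) → 12[r1]20
Step 9: δ(r1, 2) = (r2, 0, R) → 120[r2]0
Step 10: δ(r2, 0) = (r0, 0, R) → 1200[r0]□

No transition is defined for δ(r0, □). By convention the machine halts and rejects.

Answer: Reject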